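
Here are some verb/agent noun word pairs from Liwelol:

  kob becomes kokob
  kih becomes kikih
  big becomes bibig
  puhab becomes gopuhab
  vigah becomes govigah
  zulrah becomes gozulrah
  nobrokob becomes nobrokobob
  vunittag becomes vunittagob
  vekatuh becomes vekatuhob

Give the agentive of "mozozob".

kob and puhab both end in -b yet inflect differently (kokob, gopuhab), so the final letter is not what conditions the rule; the number of vowels is.
"mozozob" has 3 vowels. The stems with 3 vowels (nobrokob → nobrokobob, vunittag → vunittagob, vekatuh → vekatuhob) add -ob.
So mozozob → mozozobob.

mozozobob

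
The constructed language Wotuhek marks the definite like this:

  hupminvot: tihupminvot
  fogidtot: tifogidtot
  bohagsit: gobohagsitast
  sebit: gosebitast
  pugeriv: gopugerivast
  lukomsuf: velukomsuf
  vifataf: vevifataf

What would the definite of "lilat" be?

hupminvot and bohagsit both end in -t yet inflect differently (tihupminvot, gobohagsitast), so the final letter is not what conditions the rule; the last vowel is.
"lilat" has last vowel 'a'. The one such stem in the data (vifataf → vevifataf) adds the prefix ve-, so the same rule applies.
The other patterns: stems whose last vowel is 'o' add the prefix ti-; stems whose last vowel is 'i' add go- … -ast around the stem.
So lilat → velilat.

velilat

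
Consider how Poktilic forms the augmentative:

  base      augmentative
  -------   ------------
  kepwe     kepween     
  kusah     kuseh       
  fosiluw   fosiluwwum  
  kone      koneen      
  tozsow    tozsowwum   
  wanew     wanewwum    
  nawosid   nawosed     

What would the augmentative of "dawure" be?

dawureen

kepwe and wanew both have last vowel 'e' yet inflect differently (kepween, wanewwum), so the last vowel is not what conditions the rule; the final letter is.
"dawure" ends in -e. The stems ending in -e (kepwe → kepween, kone → koneen) add -en.
The other patterns: stems ending in -w double the final consonant and add -um; stems ending in -d or -h change the last vowel to 'e'.
So dawure → dawureen.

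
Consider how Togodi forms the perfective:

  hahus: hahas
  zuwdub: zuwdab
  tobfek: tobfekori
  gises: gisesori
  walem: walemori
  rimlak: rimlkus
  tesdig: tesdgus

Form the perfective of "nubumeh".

hahus and gises both end in -s yet inflect differently (hahas, gisesori), so the final letter is not what conditions the rule; the last vowel is.
"nubumeh" has last vowel 'e'. The stems whose last vowel is 'e' (tobfek → tobfekori, gises → gisesori, walem → walemori) add -ori.
So nubumeh → nubumehori.

nubumehori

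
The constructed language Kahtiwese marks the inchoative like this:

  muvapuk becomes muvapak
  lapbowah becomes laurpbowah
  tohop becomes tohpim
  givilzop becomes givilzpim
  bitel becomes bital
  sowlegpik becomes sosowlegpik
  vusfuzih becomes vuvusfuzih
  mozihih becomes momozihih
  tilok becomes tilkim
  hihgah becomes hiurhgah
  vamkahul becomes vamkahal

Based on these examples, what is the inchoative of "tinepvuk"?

"tinepvuk" has last vowel 'u'. The stems whose last vowel is 'u' (muvapuk → muvapak, vamkahul → vamkahal) change the last vowel to 'a'.
The other patterns: stems whose last vowel is 'i' repeat the first consonant+vowel as a prefix; stems whose last vowel is 'o' delete the last vowel and add -im; stems whose last vowel is 'a' insert -ur- after the first vowel.
So tinepvuk → tinepvak.

tinepvak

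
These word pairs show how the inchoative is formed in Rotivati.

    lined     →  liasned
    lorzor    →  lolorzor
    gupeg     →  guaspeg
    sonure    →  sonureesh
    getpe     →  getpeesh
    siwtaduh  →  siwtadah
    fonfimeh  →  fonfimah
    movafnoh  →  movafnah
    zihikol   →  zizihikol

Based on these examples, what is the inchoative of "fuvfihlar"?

fufuvfihlar

movafnoh and lorzor both have last vowel 'o' yet inflect differently (movafnah, lolorzor), so the last vowel is not what conditions the rule; the final letter is.
"fuvfihlar" ends in -r. The one such stem in the data (lorzor → lolorzor) repeats the first consonant+vowel as a prefix (as does zihikol), so the same rule applies.
The other patterns: stems ending in -h change the last vowel to 'a'; stems ending in -e add -esh; stems ending in -d or -g insert -as- after the first vowel.
So fuvfihlar → fufuvfihlar.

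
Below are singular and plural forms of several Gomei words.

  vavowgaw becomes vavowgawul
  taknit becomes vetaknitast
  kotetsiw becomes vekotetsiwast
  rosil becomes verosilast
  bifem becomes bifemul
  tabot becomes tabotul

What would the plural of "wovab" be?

"wovab" has last vowel 'a'. The one such stem in the data (vavowgaw → vavowgawul) adds -ul, so the same rule applies.
The other pattern: stems whose last vowel is 'i' add ve- … -ast around the stem.
So wovab → wovabul.

wovabul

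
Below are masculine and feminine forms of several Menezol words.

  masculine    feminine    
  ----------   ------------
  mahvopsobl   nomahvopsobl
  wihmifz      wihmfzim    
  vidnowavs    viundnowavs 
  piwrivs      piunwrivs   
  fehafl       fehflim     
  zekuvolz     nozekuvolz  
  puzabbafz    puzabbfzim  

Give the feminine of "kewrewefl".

fehafl and mahvopsobl both end in -l yet inflect differently (fehflim, nomahvopsobl), so the final letter is not what conditions the rule; the second-to-last letter is.
"kewrewefl" has second-to-last letter 'f'. The stems whose second-to-last letter is 'f' (puzabbafz → puzabbfzim, fehafl → fehflim, wihmifz → wihmfzim) delete the last vowel and add -im.
So kewrewefl → kewrewflim.

kewrewflim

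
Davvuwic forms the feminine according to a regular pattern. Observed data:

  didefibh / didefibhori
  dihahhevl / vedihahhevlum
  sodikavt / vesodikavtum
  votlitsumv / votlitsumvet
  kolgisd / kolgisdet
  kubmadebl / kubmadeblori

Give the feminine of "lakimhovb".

velakimhovbum

dihahhevl and kubmadebl both end in -l yet inflect differently (vedihahhevlum, kubmadeblori), so the final letter is not what conditions the rule; the second-to-last letter is.
"lakimhovb" has second-to-last letter 'v'. The stems whose second-to-last letter is 'v' (dihahhevl → vedihahhevlum, sodikavt → vesodikavtum) add ve- … -um around the stem.
The other patterns: stems whose second-to-last letter is 'b' add -ori; stems whose second-to-last letter is 'm' or 's' add -et.
So lakimhovb → velakimhovbum.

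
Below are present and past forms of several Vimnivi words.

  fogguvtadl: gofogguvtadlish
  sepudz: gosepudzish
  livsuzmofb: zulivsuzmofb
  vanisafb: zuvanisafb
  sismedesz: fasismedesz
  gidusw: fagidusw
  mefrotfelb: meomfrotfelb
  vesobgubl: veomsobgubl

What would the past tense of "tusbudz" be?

gotusbudzish

sepudz and sismedesz both end in -z yet inflect differently (gosepudzish, fasismedesz), so the final letter is not what conditions the rule; the second-to-last letter is.
"tusbudz" has second-to-last letter 'd'. The stems whose second-to-last letter is 'd' (fogguvtadl → gofogguvtadlish, sepudz → gosepudzish) add go- … -ish around the stem.
The other patterns: stems whose second-to-last letter is 'f' add the prefix zu-; stems whose second-to-last letter is 's' add the prefix fa-; stems whose second-to-last letter is 'b' or 'l' insert -om- after the first vowel.
So tusbudz → gotusbudzish.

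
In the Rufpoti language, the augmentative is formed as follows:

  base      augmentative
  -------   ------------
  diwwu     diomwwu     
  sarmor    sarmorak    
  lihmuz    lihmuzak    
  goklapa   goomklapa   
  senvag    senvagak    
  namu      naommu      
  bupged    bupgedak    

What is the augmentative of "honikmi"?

hoomnikmi

lihmuz and diwwu both have last vowel 'u' yet inflect differently (lihmuzak, diomwwu), so the last vowel is not what conditions the rule; whether the stem ends in a vowel or a consonant is.
"honikmi" ends in a vowel. The stems ending in a vowel (diwwu → diomwwu, goklapa → goomklapa, namu → naommu) insert -om- after the first vowel.
The other pattern: stems ending in a consonant add -ak.
So honikmi → hoomnikmi.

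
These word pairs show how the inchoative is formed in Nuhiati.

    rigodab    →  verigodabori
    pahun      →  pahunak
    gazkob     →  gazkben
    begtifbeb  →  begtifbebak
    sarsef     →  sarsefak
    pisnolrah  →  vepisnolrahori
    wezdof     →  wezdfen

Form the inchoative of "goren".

gazkob and rigodab both end in -b yet inflect differently (gazkben, verigodabori), so the final letter is not what conditions the rule; the last vowel is.
"goren" has last vowel 'e'. The stems whose last vowel is 'e' (begtifbeb → begtifbebak, sarsef → sarsefak) add -ak.
The other patterns: stems whose last vowel is 'o' delete the last vowel and add -en; stems whose last vowel is 'a' add ve- … -ori around the stem.
So goren → gorenak.

gorenak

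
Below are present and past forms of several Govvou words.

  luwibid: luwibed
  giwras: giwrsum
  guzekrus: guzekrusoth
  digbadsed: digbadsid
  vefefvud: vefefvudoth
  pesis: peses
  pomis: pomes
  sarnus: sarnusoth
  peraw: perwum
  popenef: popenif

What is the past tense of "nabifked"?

"nabifked" has last vowel 'e'. The stems whose last vowel is 'e' (popenef → popenif, digbadsed → digbadsid) change the last vowel to 'i'.
The other patterns: stems whose last vowel is 'a' delete the last vowel and add -um; stems whose last vowel is 'u' add -oth; stems whose last vowel is 'i' change the last vowel to 'e'.
So nabifked → nabifkid.

nabifkid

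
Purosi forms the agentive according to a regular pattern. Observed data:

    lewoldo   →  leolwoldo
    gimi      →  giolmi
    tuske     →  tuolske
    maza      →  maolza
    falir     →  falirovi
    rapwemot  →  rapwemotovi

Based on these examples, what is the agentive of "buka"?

buolka

"buka" ends in a vowel. The stems ending in a vowel (lewoldo → leolwoldo, gimi → giolmi, tuske → tuolske) insert -ol- after the first vowel.
The other pattern: stems ending in a consonant add -ovi.
So buka → buolka.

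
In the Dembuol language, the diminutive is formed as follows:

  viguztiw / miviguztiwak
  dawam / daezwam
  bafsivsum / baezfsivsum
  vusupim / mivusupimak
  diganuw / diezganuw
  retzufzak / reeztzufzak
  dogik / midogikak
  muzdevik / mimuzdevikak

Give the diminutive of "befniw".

muzdevik and retzufzak both end in -k yet inflect differently (mimuzdevikak, reeztzufzak), so the final letter is not what conditions the rule; the last vowel is.
"befniw" has last vowel 'i'. The stems whose last vowel is 'i' (viguztiw → miviguztiwak, muzdevik → mimuzdevikak, dogik → midogikak) add mi- … -ak around the stem.
So befniw → mibefniwak.

mibefniwak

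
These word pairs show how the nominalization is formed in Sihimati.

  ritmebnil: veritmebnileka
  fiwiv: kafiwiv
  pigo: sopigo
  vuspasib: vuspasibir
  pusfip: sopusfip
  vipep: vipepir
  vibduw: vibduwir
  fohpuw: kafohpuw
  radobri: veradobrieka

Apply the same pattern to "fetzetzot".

"fetzetzot" begins with f-. The stems beginning with f- (fohpuw → kafohpuw, fiwiv → kafiwiv) add the prefix ka-.
The other patterns: stems beginning with p- add the prefix so-; stems beginning with v- add -ir; stems beginning with r- add ve- … -eka around the stem.
So fetzetzot → kafetzetzot.

kafetzetzot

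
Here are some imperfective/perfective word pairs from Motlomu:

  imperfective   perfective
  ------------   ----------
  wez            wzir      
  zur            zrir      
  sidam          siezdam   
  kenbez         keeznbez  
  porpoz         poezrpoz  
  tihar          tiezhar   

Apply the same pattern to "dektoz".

"dektoz" has 2 vowels. The stems with 2 vowels (sidam → siezdam, kenbez → keeznbez, porpoz → poezrpoz) insert -ez- after the first vowel.
So dektoz → deezktoz.

deezktoz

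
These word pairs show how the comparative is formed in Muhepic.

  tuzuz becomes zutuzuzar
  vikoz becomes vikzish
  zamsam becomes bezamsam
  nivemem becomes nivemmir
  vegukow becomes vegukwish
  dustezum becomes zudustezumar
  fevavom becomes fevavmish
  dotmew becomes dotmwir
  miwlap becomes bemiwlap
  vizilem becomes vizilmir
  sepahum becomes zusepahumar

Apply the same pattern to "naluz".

zunaluzar

zamsam and fevavom both end in -m yet inflect differently (bezamsam, fevavmish), so the final letter is not what conditions the rule; the last vowel is.
"naluz" has last vowel 'u'. The stems whose last vowel is 'u' (dustezum → zudustezumar, tuzuz → zutuzuzar, sepahum → zusepahumar) add zu- … -ar around the stem.
So naluz → zunaluzar.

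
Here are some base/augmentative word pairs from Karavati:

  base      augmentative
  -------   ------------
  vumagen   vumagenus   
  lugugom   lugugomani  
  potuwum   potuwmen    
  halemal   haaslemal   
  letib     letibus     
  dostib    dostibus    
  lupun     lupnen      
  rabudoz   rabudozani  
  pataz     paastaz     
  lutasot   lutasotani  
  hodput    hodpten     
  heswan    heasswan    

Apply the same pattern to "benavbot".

benavbotani

"benavbot" has last vowel 'o'. The stems whose last vowel is 'o' (rabudoz → rabudozani, lugugom → lugugomani, lutasot → lutasotani) add -ani.
So benavbot → benavbotani.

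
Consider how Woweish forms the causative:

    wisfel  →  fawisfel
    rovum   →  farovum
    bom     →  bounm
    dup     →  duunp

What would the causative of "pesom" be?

rovum and bom both end in -m yet inflect differently (farovum, bounm), so the final letter is not what conditions the rule; the number of vowels is.
"pesom" has 2 vowels. The stems with 2 vowels (wisfel → fawisfel, rovum → farovum) add the prefix fa-.
The other pattern: stems with 1 vowel insert -un- after the first vowel.
So pesom → fapesom.

fapesom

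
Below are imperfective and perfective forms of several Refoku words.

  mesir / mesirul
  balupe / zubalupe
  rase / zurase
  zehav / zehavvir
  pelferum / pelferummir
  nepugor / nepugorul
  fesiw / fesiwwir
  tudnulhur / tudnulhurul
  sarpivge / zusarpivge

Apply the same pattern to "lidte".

zulidte

mesir and fesiw both have last vowel 'i' yet inflect differently (mesirul, fesiwwir), so the last vowel is not what conditions the rule; the final letter is.
"lidte" ends in -e. The stems ending in -e (rase → zurase, balupe → zubalupe, sarpivge → zusarpivge) add the prefix zu-.
So lidte → zulidte.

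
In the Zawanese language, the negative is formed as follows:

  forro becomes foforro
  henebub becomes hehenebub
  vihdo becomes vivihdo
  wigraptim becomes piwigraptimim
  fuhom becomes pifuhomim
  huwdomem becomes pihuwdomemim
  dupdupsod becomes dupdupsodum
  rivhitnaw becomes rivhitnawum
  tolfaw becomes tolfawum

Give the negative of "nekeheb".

forro and fuhom both have last vowel 'o' yet inflect differently (foforro, pifuhomim), so the last vowel is not what conditions the rule; the final letter is.
"nekeheb" ends in -b. The one such stem in the data (henebub → hehenebub) repeats the first consonant+vowel as a prefix (as do forro, vihdo), so the same rule applies.
So nekeheb → nenekeheb.

nenekeheb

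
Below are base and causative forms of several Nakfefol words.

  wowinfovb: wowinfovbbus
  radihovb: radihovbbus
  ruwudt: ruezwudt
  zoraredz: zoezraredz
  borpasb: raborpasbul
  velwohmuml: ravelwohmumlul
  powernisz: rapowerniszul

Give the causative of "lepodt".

leezpodt

wowinfovb and borpasb both end in -b yet inflect differently (wowinfovbbus, raborpasbul), so the final letter is not what conditions the rule; the second-to-last letter is.
"lepodt" has second-to-last letter 'd'. The stems whose second-to-last letter is 'd' (ruwudt → ruezwudt, zoraredz → zoezraredz) insert -ez- after the first vowel.
The other patterns: stems whose second-to-last letter is 'v' double the final consonant and add -us; stems whose second-to-last letter is 'm' or 's' add ra- … -ul around the stem.
So lepodt → leezpodt.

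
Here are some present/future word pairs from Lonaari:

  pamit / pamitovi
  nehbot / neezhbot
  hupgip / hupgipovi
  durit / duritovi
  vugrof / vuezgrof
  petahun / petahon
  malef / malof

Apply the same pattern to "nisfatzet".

pamit and nehbot both end in -t yet inflect differently (pamitovi, neezhbot), so the final letter is not what conditions the rule; the last vowel is.
"nisfatzet" has last vowel 'e'. The one such stem in the data (malef → malof) changes the last vowel to 'o' (as does petahun), so the same rule applies.
The other patterns: stems whose last vowel is 'i' add -ovi; stems whose last vowel is 'o' insert -ez- after the first vowel.
So nisfatzet → nisfatzot.

nisfatzot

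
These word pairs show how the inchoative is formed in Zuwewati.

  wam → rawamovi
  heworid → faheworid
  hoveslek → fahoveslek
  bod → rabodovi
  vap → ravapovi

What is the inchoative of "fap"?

rafapovi

heworid and bod both end in -d yet inflect differently (faheworid, rabodovi), so the final letter is not what conditions the rule; the number of vowels is.
"fap" has 1 vowel. The stems with 1 vowel (wam → rawamovi, vap → ravapovi, bod → rabodovi) add ra- … -ovi around the stem.
So fap → rafapovi.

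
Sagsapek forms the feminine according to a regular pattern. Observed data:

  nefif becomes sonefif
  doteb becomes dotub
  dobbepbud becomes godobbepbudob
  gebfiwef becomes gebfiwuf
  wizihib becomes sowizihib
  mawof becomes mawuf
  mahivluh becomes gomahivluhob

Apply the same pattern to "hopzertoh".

wizihib and doteb both end in -b yet inflect differently (sowizihib, dotub), so the final letter is not what conditions the rule; the last vowel is.
"hopzertoh" has last vowel 'o'. The one such stem in the data (mawof → mawuf) changes the last vowel to 'u' (as do doteb, gebfiwef), so the same rule applies.
The other patterns: stems whose last vowel is 'u' add go- … -ob around the stem; stems whose last vowel is 'i' add the prefix so-.
So hopzertoh → hopzertuh.

hopzertuh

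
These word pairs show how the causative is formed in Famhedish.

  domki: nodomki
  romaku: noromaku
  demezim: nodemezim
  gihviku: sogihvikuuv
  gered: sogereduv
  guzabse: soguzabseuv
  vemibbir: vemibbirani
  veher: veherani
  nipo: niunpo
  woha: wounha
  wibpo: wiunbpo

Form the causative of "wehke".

romaku and gihviku both end in -u yet inflect differently (noromaku, sogihvikuuv), so the final letter is not what conditions the rule; the first letter is.
"wehke" begins with w-. The stems beginning with w- (woha → wounha, wibpo → wiunbpo) insert -un- after the first vowel.
The other patterns: stems beginning with d- or r- add the prefix no-; stems beginning with g- add so- … -uv around the stem; stems beginning with v- add -ani.
So wehke → weunhke.

weunhke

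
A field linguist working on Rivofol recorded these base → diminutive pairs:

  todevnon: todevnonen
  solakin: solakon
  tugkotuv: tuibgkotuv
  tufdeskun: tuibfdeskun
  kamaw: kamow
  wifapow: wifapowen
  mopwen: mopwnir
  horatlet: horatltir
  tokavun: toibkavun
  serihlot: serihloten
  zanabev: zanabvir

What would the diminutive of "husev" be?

husvir

"husev" has last vowel 'e'. The stems whose last vowel is 'e' (horatlet → horatltir, mopwen → mopwnir, zanabev → zanabvir) delete the last vowel and add -ir.
The other patterns: stems whose last vowel is 'o' add -en; stems whose last vowel is 'u' insert -ib- after the first vowel; stems whose last vowel is 'a' or 'i' change the last vowel to 'o'.
So husev → husvir.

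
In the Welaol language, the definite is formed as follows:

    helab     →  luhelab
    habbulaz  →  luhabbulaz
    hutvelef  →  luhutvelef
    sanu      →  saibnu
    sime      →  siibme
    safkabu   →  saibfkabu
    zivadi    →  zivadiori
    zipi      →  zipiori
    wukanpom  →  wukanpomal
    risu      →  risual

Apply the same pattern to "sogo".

"sogo" begins with s-. The stems beginning with s- (sanu → saibnu, sime → siibme, safkabu → saibfkabu) insert -ib- after the first vowel.
The other patterns: stems beginning with h- add the prefix lu-; stems beginning with z- add -ori; stems beginning with r- or w- add -al.
So sogo → soibgo.

soibgo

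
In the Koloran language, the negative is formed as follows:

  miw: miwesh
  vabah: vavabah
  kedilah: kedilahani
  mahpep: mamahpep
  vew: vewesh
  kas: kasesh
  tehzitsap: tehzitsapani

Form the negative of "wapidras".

wapidrasani

vabah and kedilah both end in -h yet inflect differently (vavabah, kedilahani), so the final letter is not what conditions the rule; the number of vowels is.
"wapidras" has 3 vowels. The stems with 3 vowels (kedilah → kedilahani, tehzitsap → tehzitsapani) add -ani.
So wapidras → wapidrasani.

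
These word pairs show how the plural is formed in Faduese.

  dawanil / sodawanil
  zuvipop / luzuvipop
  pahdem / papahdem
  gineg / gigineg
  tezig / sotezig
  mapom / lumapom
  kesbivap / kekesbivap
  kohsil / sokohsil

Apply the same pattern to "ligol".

tezig and gineg both end in -g yet inflect differently (sotezig, gigineg), so the final letter is not what conditions the rule; the last vowel is.
"ligol" has last vowel 'o'. The stems whose last vowel is 'o' (mapom → lumapom, zuvipop → luzuvipop) add the prefix lu-.
The other patterns: stems whose last vowel is 'i' add the prefix so-; stems whose last vowel is 'a' or 'e' repeat the first consonant+vowel as a prefix.
So ligol → luligol.

luligol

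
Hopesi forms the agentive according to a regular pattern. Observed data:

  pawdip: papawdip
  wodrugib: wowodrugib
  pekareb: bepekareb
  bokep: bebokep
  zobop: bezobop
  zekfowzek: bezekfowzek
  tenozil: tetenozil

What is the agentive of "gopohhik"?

wodrugib and pekareb both end in -b yet inflect differently (wowodrugib, bepekareb), so the final letter is not what conditions the rule; the last vowel is.
"gopohhik" has last vowel 'i'. The stems whose last vowel is 'i' (pawdip → papawdip, wodrugib → wowodrugib, tenozil → tetenozil) repeat the first consonant+vowel as a prefix.
The other pattern: stems whose last vowel is 'e' or 'o' add the prefix be-.
So gopohhik → gogopohhik.

gogopohhik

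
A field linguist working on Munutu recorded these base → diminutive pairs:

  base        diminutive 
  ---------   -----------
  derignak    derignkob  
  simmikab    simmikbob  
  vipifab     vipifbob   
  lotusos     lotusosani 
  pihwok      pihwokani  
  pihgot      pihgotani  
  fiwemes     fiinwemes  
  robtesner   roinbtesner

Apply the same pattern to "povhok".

derignak and pihwok both end in -k yet inflect differently (derignkob, pihwokani), so the final letter is not what conditions the rule; the last vowel is.
"povhok" has last vowel 'o'. The stems whose last vowel is 'o' (lotusos → lotusosani, pihwok → pihwokani, pihgot → pihgotani) add -ani.
So povhok → povhokani.

povhokani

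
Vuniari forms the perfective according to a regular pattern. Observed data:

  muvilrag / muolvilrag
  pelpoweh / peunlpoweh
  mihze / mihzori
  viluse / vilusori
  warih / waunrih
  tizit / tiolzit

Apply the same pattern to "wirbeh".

"wirbeh" ends in -h. The stems ending in -h (pelpoweh → peunlpoweh, warih → waunrih) insert -un- after the first vowel.
The other patterns: stems ending in -e drop the final letter and add -ori; stems ending in -g or -t insert -ol- after the first vowel.
So wirbeh → wiunrbeh.

wiunrbeh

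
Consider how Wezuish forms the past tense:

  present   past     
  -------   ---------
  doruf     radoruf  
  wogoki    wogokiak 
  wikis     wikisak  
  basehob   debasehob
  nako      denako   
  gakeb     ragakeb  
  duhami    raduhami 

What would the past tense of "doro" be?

"doro" begins with d-. The stems beginning with d- (doruf → radoruf, duhami → raduhami) add the prefix ra-.
The other patterns: stems beginning with b- or n- add the prefix de-; stems beginning with w- add -ak.
So doro → radoro.

radoro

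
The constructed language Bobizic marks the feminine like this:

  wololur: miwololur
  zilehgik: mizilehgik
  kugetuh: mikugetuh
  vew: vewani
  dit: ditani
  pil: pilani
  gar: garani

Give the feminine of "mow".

wololur and gar both end in -r yet inflect differently (miwololur, garani), so the final letter is not what conditions the rule; the number of vowels is.
"mow" has 1 vowel. The stems with 1 vowel (vew → vewani, dit → ditani, pil → pilani) add -ani.
The other pattern: stems with 3 vowels add the prefix mi-.
So mow → mowani.

mowani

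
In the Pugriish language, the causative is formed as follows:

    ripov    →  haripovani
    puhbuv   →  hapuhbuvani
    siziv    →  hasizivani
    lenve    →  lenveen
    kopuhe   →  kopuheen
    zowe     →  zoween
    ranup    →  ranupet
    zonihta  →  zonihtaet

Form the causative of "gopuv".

hagopuvani

puhbuv and ranup both have last vowel 'u' yet inflect differently (hapuhbuvani, ranupet), so the last vowel is not what conditions the rule; the final letter is.
"gopuv" ends in -v. The stems ending in -v (ripov → haripovani, puhbuv → hapuhbuvani, siziv → hasizivani) add ha- … -ani around the stem.
So gopuv → hagopuvani.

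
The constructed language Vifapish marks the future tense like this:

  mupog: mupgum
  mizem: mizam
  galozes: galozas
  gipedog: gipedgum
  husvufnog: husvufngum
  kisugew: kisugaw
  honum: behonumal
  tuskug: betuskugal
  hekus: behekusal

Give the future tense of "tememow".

tememwum

"tememow" has last vowel 'o'. The stems whose last vowel is 'o' (gipedog → gipedgum, mupog → mupgum, husvufnog → husvufngum) delete the last vowel and add -um.
So tememow → tememwum.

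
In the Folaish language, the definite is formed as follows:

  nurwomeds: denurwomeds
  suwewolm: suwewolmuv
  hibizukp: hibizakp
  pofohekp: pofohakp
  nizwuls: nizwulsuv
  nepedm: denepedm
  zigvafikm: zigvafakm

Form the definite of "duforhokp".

duforhakp

zigvafikm and nepedm both end in -m yet inflect differently (zigvafakm, denepedm), so the final letter is not what conditions the rule; the second-to-last letter is.
"duforhokp" has second-to-last letter 'k'. The stems whose second-to-last letter is 'k' (pofohekp → pofohakp, hibizukp → hibizakp, zigvafikm → zigvafakm) change the last vowel to 'a'.
So duforhokp → duforhakp.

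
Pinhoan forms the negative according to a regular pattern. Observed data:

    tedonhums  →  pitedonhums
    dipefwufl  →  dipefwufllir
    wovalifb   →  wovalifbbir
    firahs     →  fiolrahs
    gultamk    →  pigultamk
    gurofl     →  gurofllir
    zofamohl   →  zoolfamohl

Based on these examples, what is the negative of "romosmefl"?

romosmefllir

zofamohl and gurofl both end in -l yet inflect differently (zoolfamohl, gurofllir), so the final letter is not what conditions the rule; the second-to-last letter is.
"romosmefl" has second-to-last letter 'f'. The stems whose second-to-last letter is 'f' (gurofl → gurofllir, dipefwufl → dipefwufllir, wovalifb → wovalifbbir) double the final consonant and add -ir.
So romosmefl → romosmefllir.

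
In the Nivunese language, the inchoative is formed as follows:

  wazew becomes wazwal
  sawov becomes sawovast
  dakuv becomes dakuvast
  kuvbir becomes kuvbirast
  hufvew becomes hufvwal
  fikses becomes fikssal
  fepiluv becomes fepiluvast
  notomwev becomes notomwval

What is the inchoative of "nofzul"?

notomwev and dakuv both end in -v yet inflect differently (notomwval, dakuvast), so the final letter is not what conditions the rule; the last vowel is.
"nofzul" has last vowel 'u'. The stems whose last vowel is 'u' (dakuv → dakuvast, fepiluv → fepiluvast) add -ast.
So nofzul → nofzulast.

nofzulast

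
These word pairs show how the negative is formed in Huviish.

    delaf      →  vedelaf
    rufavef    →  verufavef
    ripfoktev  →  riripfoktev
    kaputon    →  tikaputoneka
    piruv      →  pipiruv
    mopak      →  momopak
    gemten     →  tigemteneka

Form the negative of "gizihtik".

gemten and rufavef both have last vowel 'e' yet inflect differently (tigemteneka, verufavef), so the last vowel is not what conditions the rule; the final letter is.
"gizihtik" ends in -k. The one such stem in the data (mopak → momopak) repeats the first consonant+vowel as a prefix (as do piruv, ripfoktev), so the same rule applies.
The other patterns: stems ending in -n add ti- … -eka around the stem; stems ending in -f add the prefix ve-.
So gizihtik → gigizihtik.

gigizihtik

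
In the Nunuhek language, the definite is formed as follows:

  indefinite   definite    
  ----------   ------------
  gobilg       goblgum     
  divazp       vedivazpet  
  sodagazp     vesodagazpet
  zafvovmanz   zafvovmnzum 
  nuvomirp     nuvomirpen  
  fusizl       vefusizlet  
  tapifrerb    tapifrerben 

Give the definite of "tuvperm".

tuvpermen

nuvomirp and sodagazp both end in -p yet inflect differently (nuvomirpen, vesodagazpet), so the final letter is not what conditions the rule; the second-to-last letter is.
"tuvperm" has second-to-last letter 'r'. The stems whose second-to-last letter is 'r' (nuvomirp → nuvomirpen, tapifrerb → tapifrerben) add -en.
So tuvperm → tuvpermen.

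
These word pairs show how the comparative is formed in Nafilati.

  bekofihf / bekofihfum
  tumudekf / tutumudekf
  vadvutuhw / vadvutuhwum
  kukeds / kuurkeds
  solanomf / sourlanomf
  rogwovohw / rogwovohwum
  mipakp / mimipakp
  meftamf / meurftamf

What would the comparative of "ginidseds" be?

"ginidseds" has second-to-last letter 'd'. The one such stem in the data (kukeds → kuurkeds) inserts -ur- after the first vowel (as do solanomf, meftamf), so the same rule applies.
So ginidseds → giurnidseds.

giurnidseds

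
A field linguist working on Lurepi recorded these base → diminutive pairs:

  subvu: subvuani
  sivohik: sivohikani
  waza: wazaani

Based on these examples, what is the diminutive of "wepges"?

wepgesani

Every pair shown (subvu → subvuani, sivohik → sivohikani, waza → wazaani) follows the same rule: add -ani.
So wepges → wepgesani.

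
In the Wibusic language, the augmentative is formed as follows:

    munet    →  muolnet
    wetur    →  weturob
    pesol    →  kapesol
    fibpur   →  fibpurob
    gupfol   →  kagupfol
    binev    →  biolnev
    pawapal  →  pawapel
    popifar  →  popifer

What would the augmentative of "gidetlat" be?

"gidetlat" has last vowel 'a'. The stems whose last vowel is 'a' (popifar → popifer, pawapal → pawapel) change the last vowel to 'e'.
The other patterns: stems whose last vowel is 'e' insert -ol- after the first vowel; stems whose last vowel is 'u' add -ob; stems whose last vowel is 'o' add the prefix ka-.
So gidetlat → gidetlet.

gidetlet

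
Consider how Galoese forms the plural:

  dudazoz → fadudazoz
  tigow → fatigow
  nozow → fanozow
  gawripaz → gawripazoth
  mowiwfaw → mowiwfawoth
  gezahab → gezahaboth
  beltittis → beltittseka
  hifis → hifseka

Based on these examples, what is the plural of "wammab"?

"wammab" has last vowel 'a'. The stems whose last vowel is 'a' (gawripaz → gawripazoth, mowiwfaw → mowiwfawoth, gezahab → gezahaboth) add -oth.
So wammab → wammaboth.

wammaboth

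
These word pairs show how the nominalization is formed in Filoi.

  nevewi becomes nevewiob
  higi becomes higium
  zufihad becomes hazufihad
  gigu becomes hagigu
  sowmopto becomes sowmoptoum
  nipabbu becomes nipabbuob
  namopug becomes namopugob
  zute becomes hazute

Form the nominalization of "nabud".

"nabud" begins with n-. The stems beginning with n- (namopug → namopugob, nipabbu → nipabbuob, nevewi → nevewiob) add -ob.
The other patterns: stems beginning with g- or z- add the prefix ha-; stems beginning with h- or s- add -um.
So nabud → nabudob.

nabudob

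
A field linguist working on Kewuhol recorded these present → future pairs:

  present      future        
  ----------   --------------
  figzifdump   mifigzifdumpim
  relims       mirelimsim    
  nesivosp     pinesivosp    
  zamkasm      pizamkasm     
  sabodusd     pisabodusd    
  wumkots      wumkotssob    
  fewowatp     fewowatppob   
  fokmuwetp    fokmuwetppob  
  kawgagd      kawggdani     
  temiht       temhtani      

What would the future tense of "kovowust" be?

"kovowust" has second-to-last letter 's'. The stems whose second-to-last letter is 's' (nesivosp → pinesivosp, zamkasm → pizamkasm, sabodusd → pisabodusd) add the prefix pi-.
The other patterns: stems whose second-to-last letter is 'm' add mi- … -im around the stem; stems whose second-to-last letter is 't' double the final consonant and add -ob; stems whose second-to-last letter is 'g' or 'h' delete the last vowel and add -ani.
So kovowust → pikovowust.

pikovowust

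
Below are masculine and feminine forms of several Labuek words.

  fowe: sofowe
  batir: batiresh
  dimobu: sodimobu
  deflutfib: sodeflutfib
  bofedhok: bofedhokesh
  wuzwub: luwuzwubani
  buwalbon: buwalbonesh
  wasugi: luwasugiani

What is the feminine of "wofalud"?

luwofaludani

"wofalud" begins with w-. The stems beginning with w- (wuzwub → luwuzwubani, wasugi → luwasugiani) add lu- … -ani around the stem.
So wofalud → luwofaludani.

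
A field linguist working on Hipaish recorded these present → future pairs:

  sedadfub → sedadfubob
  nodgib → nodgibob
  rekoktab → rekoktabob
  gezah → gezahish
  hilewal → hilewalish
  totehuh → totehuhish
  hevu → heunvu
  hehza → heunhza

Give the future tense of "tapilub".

tapilubob

rekoktab and gezah both have last vowel 'a' yet inflect differently (rekoktabob, gezahish), so the last vowel is not what conditions the rule; the final letter is.
"tapilub" ends in -b. The stems ending in -b (sedadfub → sedadfubob, nodgib → nodgibob, rekoktab → rekoktabob) add -ob.
So tapilub → tapilubob.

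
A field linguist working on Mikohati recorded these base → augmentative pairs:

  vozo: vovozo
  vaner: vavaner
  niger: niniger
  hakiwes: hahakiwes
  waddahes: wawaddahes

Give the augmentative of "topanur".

Every pair shown (vozo → vovozo, vaner → vavaner, niger → niniger, …) follows the same rule: repeat the first consonant+vowel as a prefix.
So topanur → totopanur.

totopanur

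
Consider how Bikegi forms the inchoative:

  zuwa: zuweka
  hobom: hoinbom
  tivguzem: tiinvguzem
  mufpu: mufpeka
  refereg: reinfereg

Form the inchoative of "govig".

goinvig

hobom and zuwa both have 2 vowels yet inflect differently (hoinbom, zuweka), so the number of vowels is not what conditions the rule; whether the stem ends in a vowel or a consonant is.
"govig" ends in a consonant. The stems ending in a consonant (hobom → hoinbom, refereg → reinfereg, tivguzem → tiinvguzem) insert -in- after the first vowel.
The other pattern: stems ending in a vowel drop the final letter and add -eka.
So govig → goinvig.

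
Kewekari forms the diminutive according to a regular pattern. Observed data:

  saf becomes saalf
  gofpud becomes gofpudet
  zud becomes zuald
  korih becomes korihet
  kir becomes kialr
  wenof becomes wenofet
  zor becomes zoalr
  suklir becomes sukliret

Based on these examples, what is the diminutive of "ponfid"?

wenof and saf both end in -f yet inflect differently (wenofet, saalf), so the final letter is not what conditions the rule; the number of vowels is.
"ponfid" has 2 vowels. The stems with 2 vowels (suklir → sukliret, korih → korihet, wenof → wenofet) add -et.
The other pattern: stems with 1 vowel insert -al- after the first vowel.
So ponfid → ponfidet.

ponfidet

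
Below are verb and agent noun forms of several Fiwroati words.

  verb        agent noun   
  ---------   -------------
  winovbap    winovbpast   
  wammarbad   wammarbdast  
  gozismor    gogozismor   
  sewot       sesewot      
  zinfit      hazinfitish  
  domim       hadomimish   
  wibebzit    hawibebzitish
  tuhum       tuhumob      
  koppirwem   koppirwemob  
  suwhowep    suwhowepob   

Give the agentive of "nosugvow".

nonosugvow

"nosugvow" has last vowel 'o'. The stems whose last vowel is 'o' (gozismor → gogozismor, sewot → sesewot) repeat the first consonant+vowel as a prefix.
The other patterns: stems whose last vowel is 'a' delete the last vowel and add -ast; stems whose last vowel is 'i' add ha- … -ish around the stem; stems whose last vowel is 'e' or 'u' add -ob.
So nosugvow → nonosugvow.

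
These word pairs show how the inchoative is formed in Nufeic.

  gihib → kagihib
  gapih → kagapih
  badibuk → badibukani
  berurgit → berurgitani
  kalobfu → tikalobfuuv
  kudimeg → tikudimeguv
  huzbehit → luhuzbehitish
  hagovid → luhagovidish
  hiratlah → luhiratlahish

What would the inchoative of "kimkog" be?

tikimkoguv

berurgit and huzbehit both end in -t yet inflect differently (berurgitani, luhuzbehitish), so the final letter is not what conditions the rule; the first letter is.
"kimkog" begins with k-. The stems beginning with k- (kalobfu → tikalobfuuv, kudimeg → tikudimeguv) add ti- … -uv around the stem.
The other patterns: stems beginning with g- add the prefix ka-; stems beginning with b- add -ani; stems beginning with h- add lu- … -ish around the stem.
So kimkog → tikimkoguv.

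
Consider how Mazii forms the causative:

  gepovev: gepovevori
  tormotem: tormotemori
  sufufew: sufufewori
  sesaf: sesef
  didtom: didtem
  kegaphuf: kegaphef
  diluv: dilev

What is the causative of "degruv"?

gepovev and diluv both end in -v yet inflect differently (gepovevori, dilev), so the final letter is not what conditions the rule; the last vowel is.
"degruv" has last vowel 'u'. The stems whose last vowel is 'u' (kegaphuf → kegaphef, diluv → dilev) change the last vowel to 'e'.
The other pattern: stems whose last vowel is 'e' add -ori.
So degruv → degrev.

degrev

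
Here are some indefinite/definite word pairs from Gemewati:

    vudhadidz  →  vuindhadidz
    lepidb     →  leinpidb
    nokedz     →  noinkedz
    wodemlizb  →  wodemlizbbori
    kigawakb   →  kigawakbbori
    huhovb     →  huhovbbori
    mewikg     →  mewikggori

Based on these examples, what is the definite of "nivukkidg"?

niinvukkidg

lepidb and wodemlizb both end in -b yet inflect differently (leinpidb, wodemlizbbori), so the final letter is not what conditions the rule; the second-to-last letter is.
"nivukkidg" has second-to-last letter 'd'. The stems whose second-to-last letter is 'd' (vudhadidz → vuindhadidz, lepidb → leinpidb, nokedz → noinkedz) insert -in- after the first vowel.
The other pattern: stems whose second-to-last letter is 'k', 'v' or 'z' double the final consonant and add -ori.
So nivukkidg → niinvukkidg.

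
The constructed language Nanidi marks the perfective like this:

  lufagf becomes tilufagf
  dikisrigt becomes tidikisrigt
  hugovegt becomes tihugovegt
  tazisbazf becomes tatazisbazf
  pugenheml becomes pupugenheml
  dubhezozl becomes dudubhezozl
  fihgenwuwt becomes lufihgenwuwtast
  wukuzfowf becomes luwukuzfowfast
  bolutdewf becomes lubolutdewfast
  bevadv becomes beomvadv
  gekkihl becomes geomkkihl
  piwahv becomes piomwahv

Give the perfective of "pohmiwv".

"pohmiwv" has second-to-last letter 'w'. The stems whose second-to-last letter is 'w' (fihgenwuwt → lufihgenwuwtast, wukuzfowf → luwukuzfowfast, bolutdewf → lubolutdewfast) add lu- … -ast around the stem.
So pohmiwv → lupohmiwvast.

lupohmiwvast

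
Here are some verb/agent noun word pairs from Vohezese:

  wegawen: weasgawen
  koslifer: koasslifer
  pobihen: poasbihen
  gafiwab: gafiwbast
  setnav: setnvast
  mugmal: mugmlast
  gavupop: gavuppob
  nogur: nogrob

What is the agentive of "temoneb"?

teasmoneb

koslifer and nogur both end in -r yet inflect differently (koasslifer, nogrob), so the final letter is not what conditions the rule; the last vowel is.
"temoneb" has last vowel 'e'. The stems whose last vowel is 'e' (wegawen → weasgawen, koslifer → koasslifer, pobihen → poasbihen) insert -as- after the first vowel.
The other patterns: stems whose last vowel is 'a' delete the last vowel and add -ast; stems whose last vowel is 'o' or 'u' delete the last vowel and add -ob.
So temoneb → teasmoneb.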